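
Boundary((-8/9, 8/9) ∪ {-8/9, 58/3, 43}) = {-8/9, 8/9, 58/3, 43}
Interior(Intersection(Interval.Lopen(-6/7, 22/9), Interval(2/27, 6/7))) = Interval.open(2/27, 6/7)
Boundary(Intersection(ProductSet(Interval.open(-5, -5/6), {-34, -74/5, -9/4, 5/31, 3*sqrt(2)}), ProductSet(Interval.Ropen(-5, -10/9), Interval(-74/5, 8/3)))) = ProductSet(Interval(-5, -10/9), {-74/5, -9/4, 5/31})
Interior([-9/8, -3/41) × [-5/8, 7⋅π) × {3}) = ∅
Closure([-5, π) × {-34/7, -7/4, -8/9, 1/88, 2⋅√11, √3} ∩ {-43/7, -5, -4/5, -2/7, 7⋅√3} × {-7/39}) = ∅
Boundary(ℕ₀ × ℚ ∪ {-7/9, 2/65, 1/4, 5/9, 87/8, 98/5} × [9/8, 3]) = (ℕ₀ × ℝ) ∪ ({-7/9, 2/65, 1/4, 5/9, 87/8, 98/5} × [9/8, 3])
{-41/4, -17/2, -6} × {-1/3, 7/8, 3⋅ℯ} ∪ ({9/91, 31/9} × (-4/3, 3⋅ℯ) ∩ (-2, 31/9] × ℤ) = ({9/91, 31/9} × {-1, 0, …, 8}) ∪ ({-41/4, -17/2, -6} × {-1/3, 7/8, 3⋅ℯ})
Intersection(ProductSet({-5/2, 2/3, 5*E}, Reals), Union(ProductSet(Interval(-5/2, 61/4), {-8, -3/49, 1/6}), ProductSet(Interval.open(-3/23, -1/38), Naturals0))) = ProductSet({-5/2, 2/3, 5*E}, {-8, -3/49, 1/6})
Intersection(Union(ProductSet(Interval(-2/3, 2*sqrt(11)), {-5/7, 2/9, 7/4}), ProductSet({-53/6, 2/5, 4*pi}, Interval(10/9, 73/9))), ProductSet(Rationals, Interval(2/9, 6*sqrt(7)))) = Union(ProductSet({-53/6, 2/5}, Interval(10/9, 73/9)), ProductSet(Intersection(Interval(-2/3, 2*sqrt(11)), Rationals), {2/9, 7/4}))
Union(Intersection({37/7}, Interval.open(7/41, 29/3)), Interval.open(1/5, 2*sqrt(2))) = Union({37/7}, Interval.open(1/5, 2*sqrt(2)))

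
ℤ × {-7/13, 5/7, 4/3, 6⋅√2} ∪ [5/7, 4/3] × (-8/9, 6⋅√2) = (ℤ × {-7/13, 5/7, 4/3, 6⋅√2}) ∪ ([5/7, 4/3] × (-8/9, 6⋅√2))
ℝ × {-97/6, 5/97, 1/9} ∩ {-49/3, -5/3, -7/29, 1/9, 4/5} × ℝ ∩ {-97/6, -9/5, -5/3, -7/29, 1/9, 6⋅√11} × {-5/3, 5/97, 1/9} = {-5/3, -7/29, 1/9} × {5/97, 1/9}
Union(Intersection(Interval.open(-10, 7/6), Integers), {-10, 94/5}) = Union({-10, 94/5}, Range(-9, 2, 1))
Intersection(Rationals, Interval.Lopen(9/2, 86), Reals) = Intersection(Interval.Lopen(9/2, 86), Rationals)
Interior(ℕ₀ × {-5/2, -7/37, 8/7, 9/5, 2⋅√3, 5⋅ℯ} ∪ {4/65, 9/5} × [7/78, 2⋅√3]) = ∅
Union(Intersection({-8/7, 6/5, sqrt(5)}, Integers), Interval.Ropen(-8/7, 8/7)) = Interval.Ropen(-8/7, 8/7)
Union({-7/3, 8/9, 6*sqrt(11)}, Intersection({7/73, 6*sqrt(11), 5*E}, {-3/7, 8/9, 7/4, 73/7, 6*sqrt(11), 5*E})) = {-7/3, 8/9, 6*sqrt(11), 5*E}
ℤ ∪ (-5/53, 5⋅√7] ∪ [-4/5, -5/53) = ℤ ∪ [-4/5, -5/53) ∪ (-5/53, 5⋅√7]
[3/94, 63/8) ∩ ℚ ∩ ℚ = ℚ ∩ [3/94, 63/8)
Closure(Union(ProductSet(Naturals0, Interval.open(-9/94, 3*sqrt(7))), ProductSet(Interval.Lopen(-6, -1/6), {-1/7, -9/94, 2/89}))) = Union(ProductSet(Interval(-6, -1/6), {-1/7, -9/94, 2/89}), ProductSet(Naturals0, Interval(-9/94, 3*sqrt(7))))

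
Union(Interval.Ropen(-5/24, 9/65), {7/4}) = Union({7/4}, Interval.Ropen(-5/24, 9/65))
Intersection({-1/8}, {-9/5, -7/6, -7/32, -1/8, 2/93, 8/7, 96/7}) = {-1/8}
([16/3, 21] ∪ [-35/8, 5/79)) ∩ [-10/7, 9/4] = [-10/7, 5/79)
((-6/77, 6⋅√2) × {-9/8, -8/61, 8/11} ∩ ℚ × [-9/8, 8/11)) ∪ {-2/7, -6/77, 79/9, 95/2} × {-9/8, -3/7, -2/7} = ({-2/7, -6/77, 79/9, 95/2} × {-9/8, -3/7, -2/7}) ∪ ((ℚ ∩ (-6/77, 6⋅√2)) × {-9/8, -8/61})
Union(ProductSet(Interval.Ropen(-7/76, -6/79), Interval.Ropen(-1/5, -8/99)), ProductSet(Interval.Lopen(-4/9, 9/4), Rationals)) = Union(ProductSet(Interval.Lopen(-4/9, 9/4), Rationals), ProductSet(Interval.Ropen(-7/76, -6/79), Interval.Ropen(-1/5, -8/99)))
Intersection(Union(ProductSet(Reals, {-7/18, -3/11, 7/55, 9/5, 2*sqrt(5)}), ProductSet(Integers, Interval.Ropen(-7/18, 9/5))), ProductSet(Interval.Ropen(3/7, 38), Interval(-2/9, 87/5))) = Union(ProductSet(Interval.Ropen(3/7, 38), {7/55, 9/5, 2*sqrt(5)}), ProductSet(Range(1, 38, 1), Interval.Ropen(-2/9, 9/5)))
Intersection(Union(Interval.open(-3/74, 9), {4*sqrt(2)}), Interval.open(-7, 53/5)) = Interval.open(-3/74, 9)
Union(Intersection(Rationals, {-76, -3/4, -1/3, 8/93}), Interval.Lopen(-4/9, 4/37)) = Union({-76, -3/4}, Interval.Lopen(-4/9, 4/37))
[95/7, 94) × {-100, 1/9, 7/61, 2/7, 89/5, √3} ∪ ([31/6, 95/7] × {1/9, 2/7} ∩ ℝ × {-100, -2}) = [95/7, 94) × {-100, 1/9, 7/61, 2/7, 89/5, √3}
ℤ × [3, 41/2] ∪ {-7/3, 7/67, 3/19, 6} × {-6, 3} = (ℤ × [3, 41/2]) ∪ ({-7/3, 7/67, 3/19, 6} × {-6, 3})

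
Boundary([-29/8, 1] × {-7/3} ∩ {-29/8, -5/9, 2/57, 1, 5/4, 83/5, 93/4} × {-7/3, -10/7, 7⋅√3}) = {-29/8, -5/9, 2/57, 1} × {-7/3}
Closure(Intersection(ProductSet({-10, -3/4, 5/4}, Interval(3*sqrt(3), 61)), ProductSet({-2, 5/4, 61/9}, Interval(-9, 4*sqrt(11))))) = ProductSet({5/4}, Interval(3*sqrt(3), 4*sqrt(11)))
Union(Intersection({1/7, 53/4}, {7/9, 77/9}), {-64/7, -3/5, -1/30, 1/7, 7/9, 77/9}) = {-64/7, -3/5, -1/30, 1/7, 7/9, 77/9}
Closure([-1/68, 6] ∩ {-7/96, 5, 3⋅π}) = {5}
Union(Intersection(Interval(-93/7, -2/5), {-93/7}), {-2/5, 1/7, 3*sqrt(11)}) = {-93/7, -2/5, 1/7, 3*sqrt(11)}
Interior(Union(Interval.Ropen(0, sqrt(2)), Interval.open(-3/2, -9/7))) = Union(Interval.open(-3/2, -9/7), Interval.open(0, sqrt(2)))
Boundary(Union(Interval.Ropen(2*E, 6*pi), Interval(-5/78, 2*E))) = {-5/78, 6*pi}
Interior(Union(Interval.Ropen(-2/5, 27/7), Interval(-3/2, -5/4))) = Union(Interval.open(-3/2, -5/4), Interval.open(-2/5, 27/7))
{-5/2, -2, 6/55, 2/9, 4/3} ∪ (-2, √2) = {-5/2} ∪ [-2, √2)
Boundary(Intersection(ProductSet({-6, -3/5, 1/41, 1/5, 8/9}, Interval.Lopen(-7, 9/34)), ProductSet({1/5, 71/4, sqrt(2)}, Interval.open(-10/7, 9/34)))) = ProductSet({1/5}, Interval(-10/7, 9/34))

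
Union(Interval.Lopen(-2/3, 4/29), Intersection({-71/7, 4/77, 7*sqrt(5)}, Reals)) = Union({-71/7, 7*sqrt(5)}, Interval.Lopen(-2/3, 4/29))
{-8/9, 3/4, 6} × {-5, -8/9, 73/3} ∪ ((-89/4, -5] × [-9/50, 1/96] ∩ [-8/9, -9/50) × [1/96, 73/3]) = {-8/9, 3/4, 6} × {-5, -8/9, 73/3}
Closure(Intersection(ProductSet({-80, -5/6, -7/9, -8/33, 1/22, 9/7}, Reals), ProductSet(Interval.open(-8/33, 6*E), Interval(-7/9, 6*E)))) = ProductSet({1/22, 9/7}, Interval(-7/9, 6*E))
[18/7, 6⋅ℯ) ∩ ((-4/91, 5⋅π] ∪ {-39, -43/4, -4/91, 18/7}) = [18/7, 5⋅π]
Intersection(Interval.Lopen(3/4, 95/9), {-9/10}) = EmptySet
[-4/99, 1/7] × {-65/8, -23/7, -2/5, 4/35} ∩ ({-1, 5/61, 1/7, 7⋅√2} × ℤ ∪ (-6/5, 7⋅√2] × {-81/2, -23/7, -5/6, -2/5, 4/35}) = [-4/99, 1/7] × {-23/7, -2/5, 4/35}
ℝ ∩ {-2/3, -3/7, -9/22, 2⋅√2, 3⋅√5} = {-2/3, -3/7, -9/22, 2⋅√2, 3⋅√5}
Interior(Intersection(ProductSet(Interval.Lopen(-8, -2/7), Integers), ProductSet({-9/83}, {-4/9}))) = EmptySet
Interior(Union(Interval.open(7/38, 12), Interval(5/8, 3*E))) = Interval.open(7/38, 12)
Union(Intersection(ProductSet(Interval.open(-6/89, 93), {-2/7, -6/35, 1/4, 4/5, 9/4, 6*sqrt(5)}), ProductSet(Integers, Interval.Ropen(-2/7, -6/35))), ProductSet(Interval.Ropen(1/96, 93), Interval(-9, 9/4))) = Union(ProductSet(Interval.Ropen(1/96, 93), Interval(-9, 9/4)), ProductSet(Range(0, 93, 1), {-2/7}))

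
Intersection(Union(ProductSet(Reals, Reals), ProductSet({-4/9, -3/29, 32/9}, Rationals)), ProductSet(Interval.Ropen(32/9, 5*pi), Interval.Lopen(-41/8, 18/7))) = ProductSet(Interval.Ropen(32/9, 5*pi), Interval.Lopen(-41/8, 18/7))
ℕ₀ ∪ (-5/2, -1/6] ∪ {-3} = {-3} ∪ (-5/2, -1/6] ∪ ℕ₀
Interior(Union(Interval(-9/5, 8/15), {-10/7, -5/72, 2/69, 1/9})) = Interval.open(-9/5, 8/15)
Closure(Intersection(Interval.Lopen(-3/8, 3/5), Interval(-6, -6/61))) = Interval(-3/8, -6/61)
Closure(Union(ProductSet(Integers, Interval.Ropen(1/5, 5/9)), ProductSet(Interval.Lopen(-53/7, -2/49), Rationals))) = Union(ProductSet(Integers, Interval(1/5, 5/9)), ProductSet(Interval(-53/7, -2/49), Reals))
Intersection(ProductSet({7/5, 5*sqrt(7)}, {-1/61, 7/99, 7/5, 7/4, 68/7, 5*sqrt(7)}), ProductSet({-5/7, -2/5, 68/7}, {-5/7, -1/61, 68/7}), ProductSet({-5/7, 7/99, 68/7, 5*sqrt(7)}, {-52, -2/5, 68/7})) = EmptySet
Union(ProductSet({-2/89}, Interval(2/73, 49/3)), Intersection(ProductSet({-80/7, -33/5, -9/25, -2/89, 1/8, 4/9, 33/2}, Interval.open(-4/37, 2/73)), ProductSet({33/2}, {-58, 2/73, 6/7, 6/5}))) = ProductSet({-2/89}, Interval(2/73, 49/3))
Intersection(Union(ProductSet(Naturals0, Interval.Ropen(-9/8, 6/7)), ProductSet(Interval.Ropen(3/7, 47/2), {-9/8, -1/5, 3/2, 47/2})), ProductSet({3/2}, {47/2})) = ProductSet({3/2}, {47/2})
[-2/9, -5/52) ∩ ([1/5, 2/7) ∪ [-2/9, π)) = [-2/9, -5/52)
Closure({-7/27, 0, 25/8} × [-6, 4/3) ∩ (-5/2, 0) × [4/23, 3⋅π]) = {-7/27} × [4/23, 4/3]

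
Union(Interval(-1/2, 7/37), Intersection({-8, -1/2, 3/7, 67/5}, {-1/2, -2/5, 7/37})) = Interval(-1/2, 7/37)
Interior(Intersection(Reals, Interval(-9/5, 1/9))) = Interval.open(-9/5, 1/9)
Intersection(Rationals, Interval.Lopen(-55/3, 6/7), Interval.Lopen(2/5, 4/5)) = Intersection(Interval.Lopen(2/5, 4/5), Rationals)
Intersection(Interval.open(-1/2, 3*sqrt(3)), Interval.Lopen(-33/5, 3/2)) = Interval.Lopen(-1/2, 3/2)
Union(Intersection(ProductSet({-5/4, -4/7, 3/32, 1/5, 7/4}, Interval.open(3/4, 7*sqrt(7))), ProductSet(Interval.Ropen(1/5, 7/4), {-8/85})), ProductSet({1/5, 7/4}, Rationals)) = ProductSet({1/5, 7/4}, Rationals)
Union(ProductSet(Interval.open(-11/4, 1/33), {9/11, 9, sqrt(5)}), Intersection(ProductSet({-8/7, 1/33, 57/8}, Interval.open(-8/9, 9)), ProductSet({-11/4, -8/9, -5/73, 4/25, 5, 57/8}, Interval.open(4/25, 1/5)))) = Union(ProductSet({57/8}, Interval.open(4/25, 1/5)), ProductSet(Interval.open(-11/4, 1/33), {9/11, 9, sqrt(5)}))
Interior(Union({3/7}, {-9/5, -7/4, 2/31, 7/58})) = EmptySet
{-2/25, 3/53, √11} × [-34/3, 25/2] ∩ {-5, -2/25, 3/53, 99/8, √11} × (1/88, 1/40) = {-2/25, 3/53, √11} × (1/88, 1/40)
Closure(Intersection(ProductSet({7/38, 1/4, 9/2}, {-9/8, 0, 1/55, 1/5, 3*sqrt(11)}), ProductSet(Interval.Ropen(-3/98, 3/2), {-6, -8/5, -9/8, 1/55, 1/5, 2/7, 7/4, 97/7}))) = ProductSet({7/38, 1/4}, {-9/8, 1/55, 1/5})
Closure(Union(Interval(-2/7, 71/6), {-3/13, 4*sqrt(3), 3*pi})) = Interval(-2/7, 71/6)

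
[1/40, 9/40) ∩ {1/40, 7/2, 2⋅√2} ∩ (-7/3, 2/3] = {1/40}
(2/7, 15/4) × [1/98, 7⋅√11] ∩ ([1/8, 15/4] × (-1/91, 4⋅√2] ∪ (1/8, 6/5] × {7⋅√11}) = ((2/7, 6/5] × {7⋅√11}) ∪ ((2/7, 15/4) × [1/98, 4⋅√2])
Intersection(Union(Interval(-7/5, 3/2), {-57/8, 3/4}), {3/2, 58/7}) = {3/2}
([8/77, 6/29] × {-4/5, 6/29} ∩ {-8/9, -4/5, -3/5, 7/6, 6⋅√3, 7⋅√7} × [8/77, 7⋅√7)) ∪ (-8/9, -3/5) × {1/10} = (-8/9, -3/5) × {1/10}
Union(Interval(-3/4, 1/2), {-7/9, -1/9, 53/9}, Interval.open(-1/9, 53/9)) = Union({-7/9}, Interval(-3/4, 53/9))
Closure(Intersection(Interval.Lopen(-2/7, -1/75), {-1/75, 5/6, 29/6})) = {-1/75}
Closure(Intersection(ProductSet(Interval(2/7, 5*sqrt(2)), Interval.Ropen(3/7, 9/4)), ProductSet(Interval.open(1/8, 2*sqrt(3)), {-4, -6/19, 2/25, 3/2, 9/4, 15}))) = ProductSet(Interval(2/7, 2*sqrt(3)), {3/2})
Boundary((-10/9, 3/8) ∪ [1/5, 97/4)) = {-10/9, 97/4}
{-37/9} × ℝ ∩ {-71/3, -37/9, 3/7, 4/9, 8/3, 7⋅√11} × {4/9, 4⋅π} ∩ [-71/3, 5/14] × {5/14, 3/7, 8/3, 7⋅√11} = ∅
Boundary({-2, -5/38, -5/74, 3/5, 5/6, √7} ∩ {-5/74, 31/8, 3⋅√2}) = {-5/74}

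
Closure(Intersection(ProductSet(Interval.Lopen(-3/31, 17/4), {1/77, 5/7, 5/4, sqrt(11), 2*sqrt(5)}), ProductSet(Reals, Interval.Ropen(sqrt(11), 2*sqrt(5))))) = ProductSet(Interval(-3/31, 17/4), {sqrt(11)})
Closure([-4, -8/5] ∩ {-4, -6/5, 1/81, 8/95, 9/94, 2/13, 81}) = {-4}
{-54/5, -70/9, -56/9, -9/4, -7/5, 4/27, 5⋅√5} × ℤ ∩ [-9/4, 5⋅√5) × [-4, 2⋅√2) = {-9/4, -7/5, 4/27} × {-4, -3, …, 2}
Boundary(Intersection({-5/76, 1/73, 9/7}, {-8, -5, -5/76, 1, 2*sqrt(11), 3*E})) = {-5/76}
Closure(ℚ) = ℝ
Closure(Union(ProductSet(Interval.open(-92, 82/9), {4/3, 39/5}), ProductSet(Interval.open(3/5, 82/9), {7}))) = Union(ProductSet(Interval(-92, 82/9), {4/3, 39/5}), ProductSet(Interval(3/5, 82/9), {7}))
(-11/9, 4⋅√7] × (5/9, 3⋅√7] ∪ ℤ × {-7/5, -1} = (ℤ × {-7/5, -1}) ∪ ((-11/9, 4⋅√7] × (5/9, 3⋅√7])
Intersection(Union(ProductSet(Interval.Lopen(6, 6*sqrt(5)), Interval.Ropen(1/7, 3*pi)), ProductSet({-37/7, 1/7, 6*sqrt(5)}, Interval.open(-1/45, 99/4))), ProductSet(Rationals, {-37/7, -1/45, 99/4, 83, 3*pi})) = ProductSet({-37/7, 1/7}, {3*pi})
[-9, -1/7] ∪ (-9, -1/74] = [-9, -1/74]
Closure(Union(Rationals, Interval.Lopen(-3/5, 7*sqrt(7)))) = Union(Interval(-oo, oo), Rationals)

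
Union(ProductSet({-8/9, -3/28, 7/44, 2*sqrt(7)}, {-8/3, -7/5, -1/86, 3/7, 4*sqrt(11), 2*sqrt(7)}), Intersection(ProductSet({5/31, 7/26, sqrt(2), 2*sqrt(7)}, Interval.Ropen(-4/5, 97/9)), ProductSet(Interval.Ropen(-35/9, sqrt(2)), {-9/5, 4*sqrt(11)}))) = ProductSet({-8/9, -3/28, 7/44, 2*sqrt(7)}, {-8/3, -7/5, -1/86, 3/7, 4*sqrt(11), 2*sqrt(7)})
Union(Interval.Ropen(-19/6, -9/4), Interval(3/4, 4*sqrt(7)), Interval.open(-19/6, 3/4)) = Interval(-19/6, 4*sqrt(7))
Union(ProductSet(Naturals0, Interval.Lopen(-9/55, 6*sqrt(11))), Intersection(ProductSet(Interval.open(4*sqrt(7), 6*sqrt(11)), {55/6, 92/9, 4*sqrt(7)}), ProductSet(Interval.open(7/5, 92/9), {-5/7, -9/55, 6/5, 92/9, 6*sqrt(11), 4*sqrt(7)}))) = ProductSet(Naturals0, Interval.Lopen(-9/55, 6*sqrt(11)))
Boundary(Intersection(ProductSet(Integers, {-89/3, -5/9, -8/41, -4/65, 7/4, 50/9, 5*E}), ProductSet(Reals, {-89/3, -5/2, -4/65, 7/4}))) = ProductSet(Integers, {-89/3, -4/65, 7/4})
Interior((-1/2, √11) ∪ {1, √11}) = (-1/2, √11)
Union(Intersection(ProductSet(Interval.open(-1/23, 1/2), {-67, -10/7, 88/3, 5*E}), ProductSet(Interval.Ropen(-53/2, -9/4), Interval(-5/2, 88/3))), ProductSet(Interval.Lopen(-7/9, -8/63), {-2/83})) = ProductSet(Interval.Lopen(-7/9, -8/63), {-2/83})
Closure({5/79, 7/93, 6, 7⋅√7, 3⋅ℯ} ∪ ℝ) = ℝ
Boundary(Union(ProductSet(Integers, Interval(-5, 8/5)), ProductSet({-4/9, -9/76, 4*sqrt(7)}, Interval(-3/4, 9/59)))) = Union(ProductSet({-4/9, -9/76, 4*sqrt(7)}, Interval(-3/4, 9/59)), ProductSet(Integers, Interval(-5, 8/5)))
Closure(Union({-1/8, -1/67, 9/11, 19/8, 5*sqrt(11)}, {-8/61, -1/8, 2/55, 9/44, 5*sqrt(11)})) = {-8/61, -1/8, -1/67, 2/55, 9/44, 9/11, 19/8, 5*sqrt(11)}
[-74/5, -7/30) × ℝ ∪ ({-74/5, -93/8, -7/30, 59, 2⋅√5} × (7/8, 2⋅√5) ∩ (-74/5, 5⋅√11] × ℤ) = ([-74/5, -7/30) × ℝ) ∪ ({-93/8, -7/30, 2⋅√5} × {1, 2, 3, 4})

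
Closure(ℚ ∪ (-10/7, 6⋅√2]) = ℚ ∪ (-∞, ∞)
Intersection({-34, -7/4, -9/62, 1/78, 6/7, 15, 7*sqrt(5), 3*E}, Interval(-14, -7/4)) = {-7/4}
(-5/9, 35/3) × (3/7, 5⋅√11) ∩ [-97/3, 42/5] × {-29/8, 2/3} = (-5/9, 42/5] × {2/3}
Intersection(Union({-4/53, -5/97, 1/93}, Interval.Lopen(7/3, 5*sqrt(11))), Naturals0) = Range(3, 17, 1)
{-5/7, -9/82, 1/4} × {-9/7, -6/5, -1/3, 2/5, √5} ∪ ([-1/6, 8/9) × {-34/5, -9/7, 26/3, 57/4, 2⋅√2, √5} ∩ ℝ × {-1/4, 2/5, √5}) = ([-1/6, 8/9) × {√5}) ∪ ({-5/7, -9/82, 1/4} × {-9/7, -6/5, -1/3, 2/5, √5})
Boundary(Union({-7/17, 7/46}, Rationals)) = Reals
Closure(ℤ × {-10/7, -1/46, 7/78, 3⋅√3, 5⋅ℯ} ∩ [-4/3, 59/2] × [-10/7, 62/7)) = {-1, 0, …, 29} × {-10/7, -1/46, 7/78, 3⋅√3}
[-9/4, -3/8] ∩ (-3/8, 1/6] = ∅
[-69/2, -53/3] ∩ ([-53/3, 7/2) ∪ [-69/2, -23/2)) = [-69/2, -53/3]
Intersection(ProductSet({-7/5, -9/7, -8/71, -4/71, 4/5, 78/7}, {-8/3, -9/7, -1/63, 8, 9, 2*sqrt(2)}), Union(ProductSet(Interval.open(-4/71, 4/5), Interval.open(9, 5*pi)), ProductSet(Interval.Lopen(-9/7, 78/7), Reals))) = ProductSet({-8/71, -4/71, 4/5, 78/7}, {-8/3, -9/7, -1/63, 8, 9, 2*sqrt(2)})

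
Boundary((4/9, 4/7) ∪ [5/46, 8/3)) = {5/46, 8/3}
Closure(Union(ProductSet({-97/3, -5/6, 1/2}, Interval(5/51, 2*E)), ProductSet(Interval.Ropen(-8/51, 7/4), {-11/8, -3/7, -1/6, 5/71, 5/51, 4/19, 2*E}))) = Union(ProductSet({-97/3, -5/6, 1/2}, Interval(5/51, 2*E)), ProductSet(Interval(-8/51, 7/4), {-11/8, -3/7, -1/6, 5/71, 5/51, 4/19, 2*E}))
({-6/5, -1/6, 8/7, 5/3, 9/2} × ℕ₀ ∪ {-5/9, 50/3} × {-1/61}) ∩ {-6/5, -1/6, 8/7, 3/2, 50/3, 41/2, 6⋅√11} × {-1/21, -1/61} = {50/3} × {-1/61}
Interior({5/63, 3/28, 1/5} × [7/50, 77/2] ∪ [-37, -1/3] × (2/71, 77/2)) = (-37, -1/3) × (2/71, 77/2)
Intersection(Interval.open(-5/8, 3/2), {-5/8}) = EmptySet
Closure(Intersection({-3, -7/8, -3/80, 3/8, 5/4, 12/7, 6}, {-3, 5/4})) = {-3, 5/4}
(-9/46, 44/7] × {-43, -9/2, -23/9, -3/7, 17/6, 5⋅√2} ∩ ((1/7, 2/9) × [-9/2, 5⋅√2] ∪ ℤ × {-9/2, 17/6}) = ({0, 1, …, 6} × {-9/2, 17/6}) ∪ ((1/7, 2/9) × {-9/2, -23/9, -3/7, 17/6, 5⋅√2})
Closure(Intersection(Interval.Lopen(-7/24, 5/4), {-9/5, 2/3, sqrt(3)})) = {2/3}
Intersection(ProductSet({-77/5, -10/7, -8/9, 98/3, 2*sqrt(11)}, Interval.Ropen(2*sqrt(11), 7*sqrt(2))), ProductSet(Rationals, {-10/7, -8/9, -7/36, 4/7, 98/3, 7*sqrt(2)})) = EmptySet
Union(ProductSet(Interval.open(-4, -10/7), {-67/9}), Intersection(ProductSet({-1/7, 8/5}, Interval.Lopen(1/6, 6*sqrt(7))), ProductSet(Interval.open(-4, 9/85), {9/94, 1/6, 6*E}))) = ProductSet(Interval.open(-4, -10/7), {-67/9})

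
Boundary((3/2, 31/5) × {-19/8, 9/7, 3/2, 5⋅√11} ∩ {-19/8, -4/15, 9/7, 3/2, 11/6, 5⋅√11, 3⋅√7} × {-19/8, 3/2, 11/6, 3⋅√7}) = {11/6} × {-19/8, 3/2}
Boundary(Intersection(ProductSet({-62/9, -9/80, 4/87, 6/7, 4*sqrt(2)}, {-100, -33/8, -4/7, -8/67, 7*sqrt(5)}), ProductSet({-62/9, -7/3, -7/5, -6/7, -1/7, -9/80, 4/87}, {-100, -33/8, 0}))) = ProductSet({-62/9, -9/80, 4/87}, {-100, -33/8})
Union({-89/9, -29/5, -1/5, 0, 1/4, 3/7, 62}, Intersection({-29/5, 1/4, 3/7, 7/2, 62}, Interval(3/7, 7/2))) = {-89/9, -29/5, -1/5, 0, 1/4, 3/7, 7/2, 62}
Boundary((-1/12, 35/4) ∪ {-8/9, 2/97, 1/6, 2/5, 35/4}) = {-8/9, -1/12, 35/4}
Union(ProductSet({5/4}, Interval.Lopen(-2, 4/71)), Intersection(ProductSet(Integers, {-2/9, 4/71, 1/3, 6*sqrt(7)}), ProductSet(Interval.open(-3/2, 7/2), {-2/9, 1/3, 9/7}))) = Union(ProductSet({5/4}, Interval.Lopen(-2, 4/71)), ProductSet(Range(-1, 4, 1), {-2/9, 1/3}))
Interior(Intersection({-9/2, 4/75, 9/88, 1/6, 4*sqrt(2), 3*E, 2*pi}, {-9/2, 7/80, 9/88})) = EmptySet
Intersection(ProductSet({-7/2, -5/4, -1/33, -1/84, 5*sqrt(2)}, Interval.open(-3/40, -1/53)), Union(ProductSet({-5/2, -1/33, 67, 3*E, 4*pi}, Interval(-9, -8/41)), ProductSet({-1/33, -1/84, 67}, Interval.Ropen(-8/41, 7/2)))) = ProductSet({-1/33, -1/84}, Interval.open(-3/40, -1/53))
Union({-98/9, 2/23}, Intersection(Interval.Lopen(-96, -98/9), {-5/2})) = {-98/9, 2/23}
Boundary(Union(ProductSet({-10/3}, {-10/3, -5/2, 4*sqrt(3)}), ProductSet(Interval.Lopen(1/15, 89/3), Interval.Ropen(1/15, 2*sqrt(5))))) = Union(ProductSet({-10/3}, {-10/3, -5/2, 4*sqrt(3)}), ProductSet({1/15, 89/3}, Interval(1/15, 2*sqrt(5))), ProductSet(Interval(1/15, 89/3), {1/15, 2*sqrt(5)}))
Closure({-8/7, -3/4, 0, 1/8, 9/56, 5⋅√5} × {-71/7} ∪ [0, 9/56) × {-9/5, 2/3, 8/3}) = ([0, 9/56] × {-9/5, 2/3, 8/3}) ∪ ({-8/7, -3/4, 0, 1/8, 9/56, 5⋅√5} × {-71/7})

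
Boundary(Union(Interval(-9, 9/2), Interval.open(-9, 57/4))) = {-9, 57/4}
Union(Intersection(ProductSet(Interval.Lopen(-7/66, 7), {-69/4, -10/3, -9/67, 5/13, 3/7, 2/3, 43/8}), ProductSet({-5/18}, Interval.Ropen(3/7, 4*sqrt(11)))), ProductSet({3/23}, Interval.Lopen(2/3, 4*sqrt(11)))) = ProductSet({3/23}, Interval.Lopen(2/3, 4*sqrt(11)))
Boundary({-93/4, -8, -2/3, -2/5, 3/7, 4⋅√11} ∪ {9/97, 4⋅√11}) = {-93/4, -8, -2/3, -2/5, 9/97, 3/7, 4⋅√11}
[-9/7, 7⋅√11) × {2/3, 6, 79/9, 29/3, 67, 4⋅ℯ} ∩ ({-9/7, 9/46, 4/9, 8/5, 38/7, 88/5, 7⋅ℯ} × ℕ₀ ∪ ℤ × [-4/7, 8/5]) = ({-1, 0, …, 23} × {2/3}) ∪ ({-9/7, 9/46, 4/9, 8/5, 38/7, 88/5, 7⋅ℯ} × {6, 67})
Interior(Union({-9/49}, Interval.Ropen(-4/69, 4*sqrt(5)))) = Interval.open(-4/69, 4*sqrt(5))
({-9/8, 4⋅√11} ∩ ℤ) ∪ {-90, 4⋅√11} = {-90, 4⋅√11}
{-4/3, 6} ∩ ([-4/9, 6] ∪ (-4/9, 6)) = {6}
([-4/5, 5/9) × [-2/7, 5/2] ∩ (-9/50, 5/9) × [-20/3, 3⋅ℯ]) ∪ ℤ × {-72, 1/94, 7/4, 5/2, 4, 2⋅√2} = ((-9/50, 5/9) × [-2/7, 5/2]) ∪ (ℤ × {-72, 1/94, 7/4, 5/2, 4, 2⋅√2})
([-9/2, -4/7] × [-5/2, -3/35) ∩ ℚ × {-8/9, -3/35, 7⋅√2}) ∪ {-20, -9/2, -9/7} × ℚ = ({-20, -9/2, -9/7} × ℚ) ∪ ((ℚ ∩ [-9/2, -4/7]) × {-8/9})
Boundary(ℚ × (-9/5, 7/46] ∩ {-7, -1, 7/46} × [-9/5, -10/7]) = {-7, -1, 7/46} × [-9/5, -10/7]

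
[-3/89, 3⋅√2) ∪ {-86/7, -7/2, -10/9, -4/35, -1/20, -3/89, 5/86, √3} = {-86/7, -7/2, -10/9, -4/35, -1/20} ∪ [-3/89, 3⋅√2)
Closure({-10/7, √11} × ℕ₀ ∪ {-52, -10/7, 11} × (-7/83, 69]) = ({-10/7, √11} × ℕ₀) ∪ ({-52, -10/7, 11} × [-7/83, 69])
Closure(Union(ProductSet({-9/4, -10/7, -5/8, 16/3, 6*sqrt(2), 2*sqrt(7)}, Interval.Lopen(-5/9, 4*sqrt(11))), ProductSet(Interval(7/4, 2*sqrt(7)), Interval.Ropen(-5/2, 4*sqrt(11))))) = Union(ProductSet({-9/4, -10/7, -5/8, 16/3, 6*sqrt(2), 2*sqrt(7)}, Interval(-5/9, 4*sqrt(11))), ProductSet(Interval(7/4, 2*sqrt(7)), Interval(-5/2, 4*sqrt(11))))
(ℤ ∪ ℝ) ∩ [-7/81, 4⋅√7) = [-7/81, 4⋅√7)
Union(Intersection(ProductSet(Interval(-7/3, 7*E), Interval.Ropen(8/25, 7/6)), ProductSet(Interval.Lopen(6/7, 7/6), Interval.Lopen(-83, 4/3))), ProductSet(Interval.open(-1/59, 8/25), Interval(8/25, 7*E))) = Union(ProductSet(Interval.open(-1/59, 8/25), Interval(8/25, 7*E)), ProductSet(Interval.Lopen(6/7, 7/6), Interval.Ropen(8/25, 7/6)))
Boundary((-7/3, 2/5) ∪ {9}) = {-7/3, 2/5, 9}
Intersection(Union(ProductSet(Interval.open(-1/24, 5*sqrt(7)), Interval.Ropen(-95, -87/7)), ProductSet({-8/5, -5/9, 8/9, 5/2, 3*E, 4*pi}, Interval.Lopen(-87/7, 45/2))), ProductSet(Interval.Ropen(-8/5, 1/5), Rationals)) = Union(ProductSet({-8/5, -5/9}, Intersection(Interval.Lopen(-87/7, 45/2), Rationals)), ProductSet(Interval.open(-1/24, 1/5), Intersection(Interval.Ropen(-95, -87/7), Rationals)))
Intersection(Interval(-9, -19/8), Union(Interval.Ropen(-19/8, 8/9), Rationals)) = Intersection(Interval(-9, -19/8), Rationals)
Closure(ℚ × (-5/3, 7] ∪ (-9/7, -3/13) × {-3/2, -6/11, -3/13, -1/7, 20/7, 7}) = ℝ × [-5/3, 7]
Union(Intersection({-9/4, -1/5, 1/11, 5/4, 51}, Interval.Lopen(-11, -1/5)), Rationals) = Rationals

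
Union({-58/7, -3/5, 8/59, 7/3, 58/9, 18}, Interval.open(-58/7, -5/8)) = Union({-3/5, 8/59, 7/3, 58/9, 18}, Interval.Ropen(-58/7, -5/8))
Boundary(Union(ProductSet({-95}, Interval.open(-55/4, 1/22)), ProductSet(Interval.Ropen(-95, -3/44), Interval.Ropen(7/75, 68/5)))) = Union(ProductSet({-95}, Interval(-55/4, 1/22)), ProductSet({-95, -3/44}, Interval(7/75, 68/5)), ProductSet(Interval(-95, -3/44), {7/75, 68/5}))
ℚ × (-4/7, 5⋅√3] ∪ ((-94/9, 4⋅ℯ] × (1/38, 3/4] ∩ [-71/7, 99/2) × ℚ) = (ℚ × (-4/7, 5⋅√3]) ∪ ([-71/7, 4⋅ℯ] × (ℚ ∩ (1/38, 3/4]))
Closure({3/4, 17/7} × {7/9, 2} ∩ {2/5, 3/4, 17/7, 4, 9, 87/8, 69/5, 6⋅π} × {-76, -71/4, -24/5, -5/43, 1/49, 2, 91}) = {3/4, 17/7} × {2}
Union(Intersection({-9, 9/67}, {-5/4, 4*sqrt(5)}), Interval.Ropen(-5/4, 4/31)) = Interval.Ropen(-5/4, 4/31)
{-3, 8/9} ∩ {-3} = {-3}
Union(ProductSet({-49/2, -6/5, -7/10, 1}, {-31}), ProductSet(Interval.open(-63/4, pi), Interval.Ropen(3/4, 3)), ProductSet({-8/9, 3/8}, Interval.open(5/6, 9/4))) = Union(ProductSet({-49/2, -6/5, -7/10, 1}, {-31}), ProductSet(Interval.open(-63/4, pi), Interval.Ropen(3/4, 3)))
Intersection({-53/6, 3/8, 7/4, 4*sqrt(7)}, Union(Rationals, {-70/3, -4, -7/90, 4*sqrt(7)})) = {-53/6, 3/8, 7/4, 4*sqrt(7)}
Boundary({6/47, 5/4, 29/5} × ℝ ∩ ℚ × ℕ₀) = {6/47, 5/4, 29/5} × ℕ₀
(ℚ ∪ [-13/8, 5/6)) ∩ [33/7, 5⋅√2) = ℚ ∩ [33/7, 5⋅√2)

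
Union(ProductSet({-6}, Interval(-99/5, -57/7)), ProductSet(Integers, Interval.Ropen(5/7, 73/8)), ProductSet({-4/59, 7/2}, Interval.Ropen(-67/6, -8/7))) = Union(ProductSet({-6}, Interval(-99/5, -57/7)), ProductSet({-4/59, 7/2}, Interval.Ropen(-67/6, -8/7)), ProductSet(Integers, Interval.Ropen(5/7, 73/8)))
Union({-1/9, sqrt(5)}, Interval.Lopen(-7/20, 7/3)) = Interval.Lopen(-7/20, 7/3)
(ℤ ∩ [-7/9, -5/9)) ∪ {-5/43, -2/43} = {-5/43, -2/43}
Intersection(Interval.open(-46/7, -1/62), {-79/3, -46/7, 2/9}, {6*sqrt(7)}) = EmptySet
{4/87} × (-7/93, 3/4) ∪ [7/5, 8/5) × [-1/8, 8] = ({4/87} × (-7/93, 3/4)) ∪ ([7/5, 8/5) × [-1/8, 8])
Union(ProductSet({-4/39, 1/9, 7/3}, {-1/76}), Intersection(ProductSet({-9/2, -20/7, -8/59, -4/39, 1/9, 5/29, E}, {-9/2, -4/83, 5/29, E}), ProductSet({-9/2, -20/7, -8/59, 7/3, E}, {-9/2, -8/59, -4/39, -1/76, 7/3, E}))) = Union(ProductSet({-4/39, 1/9, 7/3}, {-1/76}), ProductSet({-9/2, -20/7, -8/59, E}, {-9/2, E}))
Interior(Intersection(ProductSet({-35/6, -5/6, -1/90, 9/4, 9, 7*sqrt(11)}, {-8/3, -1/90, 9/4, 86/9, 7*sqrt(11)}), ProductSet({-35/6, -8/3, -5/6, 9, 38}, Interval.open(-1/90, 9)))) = EmptySet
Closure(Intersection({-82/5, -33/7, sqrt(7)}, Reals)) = {-82/5, -33/7, sqrt(7)}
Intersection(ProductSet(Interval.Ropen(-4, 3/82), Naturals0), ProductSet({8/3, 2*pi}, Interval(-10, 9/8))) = EmptySet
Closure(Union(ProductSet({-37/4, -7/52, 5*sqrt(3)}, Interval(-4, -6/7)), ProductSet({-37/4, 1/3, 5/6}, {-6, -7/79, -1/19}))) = Union(ProductSet({-37/4, -7/52, 5*sqrt(3)}, Interval(-4, -6/7)), ProductSet({-37/4, 1/3, 5/6}, {-6, -7/79, -1/19}))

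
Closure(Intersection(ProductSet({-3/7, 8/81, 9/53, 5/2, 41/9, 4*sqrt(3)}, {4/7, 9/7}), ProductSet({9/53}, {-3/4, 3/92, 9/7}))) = ProductSet({9/53}, {9/7})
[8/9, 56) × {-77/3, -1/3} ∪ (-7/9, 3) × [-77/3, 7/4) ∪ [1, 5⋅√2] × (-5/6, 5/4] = ([8/9, 56) × {-77/3, -1/3}) ∪ ((-7/9, 3) × [-77/3, 7/4)) ∪ ([1, 5⋅√2] × (-5/6, 5/4])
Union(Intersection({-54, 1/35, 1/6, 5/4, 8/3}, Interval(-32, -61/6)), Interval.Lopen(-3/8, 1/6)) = Interval.Lopen(-3/8, 1/6)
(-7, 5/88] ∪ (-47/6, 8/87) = (-47/6, 8/87)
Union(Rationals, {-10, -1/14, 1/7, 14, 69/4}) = Rationals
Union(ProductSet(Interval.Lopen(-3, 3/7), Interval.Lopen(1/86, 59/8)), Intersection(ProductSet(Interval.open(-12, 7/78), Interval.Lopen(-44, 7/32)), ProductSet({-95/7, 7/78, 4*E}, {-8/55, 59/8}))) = ProductSet(Interval.Lopen(-3, 3/7), Interval.Lopen(1/86, 59/8))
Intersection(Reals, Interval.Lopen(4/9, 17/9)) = Interval.Lopen(4/9, 17/9)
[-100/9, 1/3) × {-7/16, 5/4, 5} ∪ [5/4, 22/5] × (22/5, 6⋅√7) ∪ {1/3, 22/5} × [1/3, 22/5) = ({1/3, 22/5} × [1/3, 22/5)) ∪ ([-100/9, 1/3) × {-7/16, 5/4, 5}) ∪ ([5/4, 22/5] × (22/5, 6⋅√7))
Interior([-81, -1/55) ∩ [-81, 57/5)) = (-81, -1/55)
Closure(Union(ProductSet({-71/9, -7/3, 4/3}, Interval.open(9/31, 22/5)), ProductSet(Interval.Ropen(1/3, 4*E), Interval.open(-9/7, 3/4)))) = Union(ProductSet({-71/9, -7/3}, Interval(9/31, 22/5)), ProductSet({1/3, 4*E}, Interval(-9/7, 3/4)), ProductSet({-71/9, -7/3, 4/3}, Interval.Lopen(9/31, 22/5)), ProductSet(Interval(1/3, 4*E), {-9/7, 3/4}), ProductSet(Interval.Ropen(1/3, 4*E), Interval.open(-9/7, 3/4)))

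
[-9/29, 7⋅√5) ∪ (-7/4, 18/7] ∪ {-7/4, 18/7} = [-7/4, 7⋅√5)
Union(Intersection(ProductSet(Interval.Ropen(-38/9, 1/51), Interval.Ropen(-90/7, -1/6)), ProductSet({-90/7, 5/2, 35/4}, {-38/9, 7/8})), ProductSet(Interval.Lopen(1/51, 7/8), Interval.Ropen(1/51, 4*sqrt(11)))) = ProductSet(Interval.Lopen(1/51, 7/8), Interval.Ropen(1/51, 4*sqrt(11)))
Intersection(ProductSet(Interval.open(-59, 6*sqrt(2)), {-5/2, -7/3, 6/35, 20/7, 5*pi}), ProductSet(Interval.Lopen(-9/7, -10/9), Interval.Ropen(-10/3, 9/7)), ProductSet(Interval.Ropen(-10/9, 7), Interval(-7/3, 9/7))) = ProductSet({-10/9}, {-7/3, 6/35})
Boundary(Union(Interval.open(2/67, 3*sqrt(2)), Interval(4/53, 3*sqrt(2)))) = {2/67, 3*sqrt(2)}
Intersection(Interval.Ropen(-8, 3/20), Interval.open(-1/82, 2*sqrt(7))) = Interval.open(-1/82, 3/20)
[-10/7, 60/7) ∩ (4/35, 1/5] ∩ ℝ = (4/35, 1/5]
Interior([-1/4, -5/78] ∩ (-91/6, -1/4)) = ∅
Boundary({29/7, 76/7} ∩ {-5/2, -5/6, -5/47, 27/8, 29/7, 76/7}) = {29/7, 76/7}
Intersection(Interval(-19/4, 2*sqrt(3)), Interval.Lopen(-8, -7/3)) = Interval(-19/4, -7/3)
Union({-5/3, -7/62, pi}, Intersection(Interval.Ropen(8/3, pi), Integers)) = Union({-5/3, -7/62, pi}, Range(3, 4, 1))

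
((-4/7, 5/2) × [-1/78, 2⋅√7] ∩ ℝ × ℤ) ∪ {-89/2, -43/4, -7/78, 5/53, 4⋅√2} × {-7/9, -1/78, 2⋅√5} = ((-4/7, 5/2) × {0, 1, …, 5}) ∪ ({-89/2, -43/4, -7/78, 5/53, 4⋅√2} × {-7/9, -1/78, 2⋅√5})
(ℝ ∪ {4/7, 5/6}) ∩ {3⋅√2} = {3⋅√2}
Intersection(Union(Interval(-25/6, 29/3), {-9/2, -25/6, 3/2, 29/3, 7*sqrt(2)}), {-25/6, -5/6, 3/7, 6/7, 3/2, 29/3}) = {-25/6, -5/6, 3/7, 6/7, 3/2, 29/3}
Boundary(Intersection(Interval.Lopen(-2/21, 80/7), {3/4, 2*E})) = {3/4, 2*E}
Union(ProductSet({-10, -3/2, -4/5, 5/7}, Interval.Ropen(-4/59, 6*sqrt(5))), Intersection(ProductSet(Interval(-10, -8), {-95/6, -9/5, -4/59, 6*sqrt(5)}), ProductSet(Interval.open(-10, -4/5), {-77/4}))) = ProductSet({-10, -3/2, -4/5, 5/7}, Interval.Ropen(-4/59, 6*sqrt(5)))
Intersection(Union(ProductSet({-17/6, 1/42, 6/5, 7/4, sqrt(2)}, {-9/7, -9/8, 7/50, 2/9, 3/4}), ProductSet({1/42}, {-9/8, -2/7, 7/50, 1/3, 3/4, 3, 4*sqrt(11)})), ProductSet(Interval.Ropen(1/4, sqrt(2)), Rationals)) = ProductSet({6/5}, {-9/7, -9/8, 7/50, 2/9, 3/4})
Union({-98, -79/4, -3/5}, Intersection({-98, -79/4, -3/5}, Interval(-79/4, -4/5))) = {-98, -79/4, -3/5}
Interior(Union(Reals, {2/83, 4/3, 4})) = Reals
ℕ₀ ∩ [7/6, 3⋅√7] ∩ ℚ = {2, 3, …, 7}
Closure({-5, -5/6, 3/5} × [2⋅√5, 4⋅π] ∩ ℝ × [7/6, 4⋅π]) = {-5, -5/6, 3/5} × [2⋅√5, 4⋅π]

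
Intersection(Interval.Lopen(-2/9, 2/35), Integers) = Range(0, 1, 1)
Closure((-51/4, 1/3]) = [-51/4, 1/3]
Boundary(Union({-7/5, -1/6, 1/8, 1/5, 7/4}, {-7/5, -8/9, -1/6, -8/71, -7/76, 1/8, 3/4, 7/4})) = {-7/5, -8/9, -1/6, -8/71, -7/76, 1/8, 1/5, 3/4, 7/4}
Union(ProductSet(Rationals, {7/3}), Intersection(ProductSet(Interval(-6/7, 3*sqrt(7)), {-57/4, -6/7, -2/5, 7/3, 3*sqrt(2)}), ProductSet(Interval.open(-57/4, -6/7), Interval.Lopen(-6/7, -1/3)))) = ProductSet(Rationals, {7/3})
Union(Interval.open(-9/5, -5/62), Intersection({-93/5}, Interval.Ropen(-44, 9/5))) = Union({-93/5}, Interval.open(-9/5, -5/62))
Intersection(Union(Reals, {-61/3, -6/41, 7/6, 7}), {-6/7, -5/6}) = {-6/7, -5/6}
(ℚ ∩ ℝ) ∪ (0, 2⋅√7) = ℚ ∪ [0, 2⋅√7)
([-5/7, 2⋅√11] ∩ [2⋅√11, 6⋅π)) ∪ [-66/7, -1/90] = [-66/7, -1/90] ∪ {2⋅√11}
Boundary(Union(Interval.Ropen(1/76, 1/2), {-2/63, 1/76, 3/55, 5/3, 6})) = {-2/63, 1/76, 1/2, 5/3, 6}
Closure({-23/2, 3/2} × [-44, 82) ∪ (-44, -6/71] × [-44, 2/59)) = ({-44, -6/71} × [-44, 2/59]) ∪ ({-23/2, 3/2} × [-44, 82]) ∪ ([-44, -6/71] × {-44, 2/59}) ∪ ((-44, -6/71] × [-44, 2/59))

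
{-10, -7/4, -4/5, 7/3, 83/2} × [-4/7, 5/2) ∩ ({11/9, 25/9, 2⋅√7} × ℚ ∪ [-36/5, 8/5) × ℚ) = {-7/4, -4/5} × (ℚ ∩ [-4/7, 5/2))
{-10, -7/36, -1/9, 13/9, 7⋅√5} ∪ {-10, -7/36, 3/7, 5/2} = {-10, -7/36, -1/9, 3/7, 13/9, 5/2, 7⋅√5}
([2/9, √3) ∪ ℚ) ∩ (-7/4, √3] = [2/9, √3) ∪ (ℚ ∩ (-7/4, √3])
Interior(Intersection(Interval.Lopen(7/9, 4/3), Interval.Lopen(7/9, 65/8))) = Interval.open(7/9, 4/3)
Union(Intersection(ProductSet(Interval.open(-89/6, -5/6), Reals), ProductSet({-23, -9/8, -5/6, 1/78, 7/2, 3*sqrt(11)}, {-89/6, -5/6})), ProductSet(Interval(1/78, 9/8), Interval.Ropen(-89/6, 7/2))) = Union(ProductSet({-9/8}, {-89/6, -5/6}), ProductSet(Interval(1/78, 9/8), Interval.Ropen(-89/6, 7/2)))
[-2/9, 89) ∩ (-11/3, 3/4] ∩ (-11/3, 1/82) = [-2/9, 1/82)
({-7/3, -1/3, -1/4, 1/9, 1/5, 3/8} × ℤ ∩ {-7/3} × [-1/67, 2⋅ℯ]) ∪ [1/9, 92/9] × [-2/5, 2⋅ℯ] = ({-7/3} × {0, 1, …, 5}) ∪ ([1/9, 92/9] × [-2/5, 2⋅ℯ])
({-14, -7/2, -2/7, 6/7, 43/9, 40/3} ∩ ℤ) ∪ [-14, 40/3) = [-14, 40/3)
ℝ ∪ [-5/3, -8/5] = (-∞, ∞)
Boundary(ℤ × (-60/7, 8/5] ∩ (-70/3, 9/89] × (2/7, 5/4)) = {-23, -22, …, 0} × [2/7, 5/4]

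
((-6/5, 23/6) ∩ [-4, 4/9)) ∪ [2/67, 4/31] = (-6/5, 4/9)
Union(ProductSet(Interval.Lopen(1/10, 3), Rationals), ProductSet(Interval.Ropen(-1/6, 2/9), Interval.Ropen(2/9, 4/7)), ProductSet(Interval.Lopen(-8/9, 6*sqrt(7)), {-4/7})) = Union(ProductSet(Interval.Lopen(-8/9, 6*sqrt(7)), {-4/7}), ProductSet(Interval.Ropen(-1/6, 2/9), Interval.Ropen(2/9, 4/7)), ProductSet(Interval.Lopen(1/10, 3), Rationals))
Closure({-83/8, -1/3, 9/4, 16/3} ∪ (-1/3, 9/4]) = {-83/8, 16/3} ∪ [-1/3, 9/4]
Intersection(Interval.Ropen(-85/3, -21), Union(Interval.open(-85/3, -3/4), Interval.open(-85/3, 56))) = Interval.open(-85/3, -21)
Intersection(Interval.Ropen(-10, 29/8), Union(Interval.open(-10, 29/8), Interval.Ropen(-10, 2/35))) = Interval.Ropen(-10, 29/8)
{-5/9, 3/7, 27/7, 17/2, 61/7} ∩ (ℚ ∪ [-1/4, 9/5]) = {-5/9, 3/7, 27/7, 17/2, 61/7}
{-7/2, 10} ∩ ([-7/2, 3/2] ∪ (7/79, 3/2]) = {-7/2}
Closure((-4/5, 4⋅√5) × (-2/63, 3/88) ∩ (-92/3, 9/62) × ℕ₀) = [-4/5, 9/62] × {0}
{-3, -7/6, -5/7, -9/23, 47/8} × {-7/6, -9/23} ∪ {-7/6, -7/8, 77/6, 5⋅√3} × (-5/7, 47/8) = ({-3, -7/6, -5/7, -9/23, 47/8} × {-7/6, -9/23}) ∪ ({-7/6, -7/8, 77/6, 5⋅√3} × (-5/7, 47/8))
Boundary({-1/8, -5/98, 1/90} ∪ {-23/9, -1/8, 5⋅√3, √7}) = {-23/9, -1/8, -5/98, 1/90, 5⋅√3, √7}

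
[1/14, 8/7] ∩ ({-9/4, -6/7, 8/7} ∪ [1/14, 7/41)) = [1/14, 7/41) ∪ {8/7}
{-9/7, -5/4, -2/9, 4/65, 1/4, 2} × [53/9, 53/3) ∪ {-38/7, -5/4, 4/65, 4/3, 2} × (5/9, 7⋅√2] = ({-9/7, -5/4, -2/9, 4/65, 1/4, 2} × [53/9, 53/3)) ∪ ({-38/7, -5/4, 4/65, 4/3, 2} × (5/9, 7⋅√2])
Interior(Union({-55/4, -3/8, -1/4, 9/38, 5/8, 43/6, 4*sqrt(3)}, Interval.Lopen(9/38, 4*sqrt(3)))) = Interval.open(9/38, 4*sqrt(3))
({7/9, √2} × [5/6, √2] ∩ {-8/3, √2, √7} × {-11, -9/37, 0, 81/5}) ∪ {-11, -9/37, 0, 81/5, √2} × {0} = {-11, -9/37, 0, 81/5, √2} × {0}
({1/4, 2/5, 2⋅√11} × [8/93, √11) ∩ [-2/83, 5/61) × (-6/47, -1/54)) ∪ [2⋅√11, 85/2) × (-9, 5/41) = [2⋅√11, 85/2) × (-9, 5/41)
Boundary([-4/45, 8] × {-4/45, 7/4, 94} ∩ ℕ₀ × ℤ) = {0, 1, …, 8} × {94}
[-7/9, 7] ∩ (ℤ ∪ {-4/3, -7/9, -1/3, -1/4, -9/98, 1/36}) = {-7/9, -1/3, -1/4, -9/98, 1/36} ∪ {0, 1, …, 7}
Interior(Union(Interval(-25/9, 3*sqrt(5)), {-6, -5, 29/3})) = Interval.open(-25/9, 3*sqrt(5))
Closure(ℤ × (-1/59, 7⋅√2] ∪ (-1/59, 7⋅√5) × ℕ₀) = (ℤ × [-1/59, 7⋅√2]) ∪ ([-1/59, 7⋅√5] × ℕ₀)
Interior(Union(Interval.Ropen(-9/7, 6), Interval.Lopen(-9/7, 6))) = Interval.open(-9/7, 6)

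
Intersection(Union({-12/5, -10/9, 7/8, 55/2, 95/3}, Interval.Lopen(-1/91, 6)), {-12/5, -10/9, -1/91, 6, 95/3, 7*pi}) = {-12/5, -10/9, 6, 95/3}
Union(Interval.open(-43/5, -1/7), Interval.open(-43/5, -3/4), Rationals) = Union(Interval(-43/5, -1/7), Rationals)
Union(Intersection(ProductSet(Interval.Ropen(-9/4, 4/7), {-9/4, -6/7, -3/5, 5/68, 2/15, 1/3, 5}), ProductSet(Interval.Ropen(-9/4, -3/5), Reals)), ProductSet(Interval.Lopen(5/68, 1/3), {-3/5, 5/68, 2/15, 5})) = Union(ProductSet(Interval.Ropen(-9/4, -3/5), {-9/4, -6/7, -3/5, 5/68, 2/15, 1/3, 5}), ProductSet(Interval.Lopen(5/68, 1/3), {-3/5, 5/68, 2/15, 5}))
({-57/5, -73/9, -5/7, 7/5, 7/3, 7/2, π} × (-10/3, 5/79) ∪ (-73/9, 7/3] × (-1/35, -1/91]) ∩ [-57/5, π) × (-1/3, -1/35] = {-57/5, -73/9, -5/7, 7/5, 7/3} × (-1/3, -1/35]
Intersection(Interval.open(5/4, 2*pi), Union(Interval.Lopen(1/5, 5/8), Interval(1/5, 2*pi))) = Interval.open(5/4, 2*pi)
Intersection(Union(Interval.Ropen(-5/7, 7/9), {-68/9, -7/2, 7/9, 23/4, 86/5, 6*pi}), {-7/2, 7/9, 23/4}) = {-7/2, 7/9, 23/4}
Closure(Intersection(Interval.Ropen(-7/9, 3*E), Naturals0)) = Range(0, 9, 1)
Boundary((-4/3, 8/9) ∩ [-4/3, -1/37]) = {-4/3, -1/37}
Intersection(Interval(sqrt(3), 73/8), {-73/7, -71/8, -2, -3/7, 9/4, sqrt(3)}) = {9/4, sqrt(3)}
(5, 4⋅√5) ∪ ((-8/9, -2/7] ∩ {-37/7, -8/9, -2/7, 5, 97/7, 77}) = {-2/7} ∪ (5, 4⋅√5)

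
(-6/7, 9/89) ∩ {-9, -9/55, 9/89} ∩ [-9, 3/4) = {-9/55}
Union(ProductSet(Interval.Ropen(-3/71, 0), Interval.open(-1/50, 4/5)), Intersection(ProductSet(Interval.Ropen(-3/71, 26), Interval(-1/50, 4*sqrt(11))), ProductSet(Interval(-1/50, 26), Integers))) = Union(ProductSet(Interval.Ropen(-3/71, 0), Interval.open(-1/50, 4/5)), ProductSet(Interval.Ropen(-1/50, 26), Range(0, 14, 1)))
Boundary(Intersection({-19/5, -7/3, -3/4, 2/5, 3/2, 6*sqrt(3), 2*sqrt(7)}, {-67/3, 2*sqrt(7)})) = {2*sqrt(7)}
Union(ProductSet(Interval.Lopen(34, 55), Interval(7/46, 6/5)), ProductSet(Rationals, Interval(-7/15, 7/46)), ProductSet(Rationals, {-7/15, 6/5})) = Union(ProductSet(Interval.Lopen(34, 55), Interval(7/46, 6/5)), ProductSet(Rationals, Union({6/5}, Interval(-7/15, 7/46))))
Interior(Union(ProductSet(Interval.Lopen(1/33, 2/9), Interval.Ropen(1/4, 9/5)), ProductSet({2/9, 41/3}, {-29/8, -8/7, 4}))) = ProductSet(Interval.open(1/33, 2/9), Interval.open(1/4, 9/5))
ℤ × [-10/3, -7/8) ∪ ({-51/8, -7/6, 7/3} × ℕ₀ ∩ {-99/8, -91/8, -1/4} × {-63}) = ℤ × [-10/3, -7/8)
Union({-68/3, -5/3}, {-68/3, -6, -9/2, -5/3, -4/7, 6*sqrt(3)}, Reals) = Reals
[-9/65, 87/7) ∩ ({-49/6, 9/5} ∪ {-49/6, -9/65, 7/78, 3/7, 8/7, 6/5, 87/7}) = {-9/65, 7/78, 3/7, 8/7, 6/5, 9/5}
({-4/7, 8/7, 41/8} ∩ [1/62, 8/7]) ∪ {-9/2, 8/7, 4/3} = {-9/2, 8/7, 4/3}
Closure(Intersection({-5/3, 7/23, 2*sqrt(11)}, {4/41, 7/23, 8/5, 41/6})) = {7/23}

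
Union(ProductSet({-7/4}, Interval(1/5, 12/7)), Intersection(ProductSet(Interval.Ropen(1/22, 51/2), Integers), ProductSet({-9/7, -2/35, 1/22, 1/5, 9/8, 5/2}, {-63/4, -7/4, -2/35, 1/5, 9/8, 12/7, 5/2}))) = ProductSet({-7/4}, Interval(1/5, 12/7))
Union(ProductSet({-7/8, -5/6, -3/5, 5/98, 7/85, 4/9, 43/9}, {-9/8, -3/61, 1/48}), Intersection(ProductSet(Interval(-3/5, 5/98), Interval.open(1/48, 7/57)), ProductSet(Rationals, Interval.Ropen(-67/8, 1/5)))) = Union(ProductSet({-7/8, -5/6, -3/5, 5/98, 7/85, 4/9, 43/9}, {-9/8, -3/61, 1/48}), ProductSet(Intersection(Interval(-3/5, 5/98), Rationals), Interval.open(1/48, 7/57)))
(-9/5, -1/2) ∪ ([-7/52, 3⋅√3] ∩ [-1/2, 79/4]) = (-9/5, -1/2) ∪ [-7/52, 3⋅√3]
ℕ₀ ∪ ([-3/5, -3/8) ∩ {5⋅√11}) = ℕ₀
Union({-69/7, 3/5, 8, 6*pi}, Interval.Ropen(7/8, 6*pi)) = Union({-69/7, 3/5}, Interval(7/8, 6*pi))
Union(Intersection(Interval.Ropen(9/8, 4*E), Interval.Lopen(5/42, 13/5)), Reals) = Interval(-oo, oo)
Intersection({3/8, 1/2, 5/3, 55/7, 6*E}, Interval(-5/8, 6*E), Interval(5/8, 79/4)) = {5/3, 55/7, 6*E}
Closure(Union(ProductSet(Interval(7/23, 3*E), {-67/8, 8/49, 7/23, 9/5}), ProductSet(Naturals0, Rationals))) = Union(ProductSet(Interval(7/23, 3*E), {-67/8, 8/49, 7/23, 9/5}), ProductSet(Naturals0, Reals))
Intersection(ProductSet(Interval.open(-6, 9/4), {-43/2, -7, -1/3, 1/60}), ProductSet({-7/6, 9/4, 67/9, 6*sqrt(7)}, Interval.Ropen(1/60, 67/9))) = ProductSet({-7/6}, {1/60})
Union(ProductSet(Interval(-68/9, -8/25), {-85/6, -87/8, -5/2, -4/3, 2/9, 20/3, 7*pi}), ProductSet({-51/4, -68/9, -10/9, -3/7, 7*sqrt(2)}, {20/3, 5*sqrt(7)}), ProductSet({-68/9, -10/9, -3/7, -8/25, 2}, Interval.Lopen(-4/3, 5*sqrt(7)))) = Union(ProductSet({-51/4, -68/9, -10/9, -3/7, 7*sqrt(2)}, {20/3, 5*sqrt(7)}), ProductSet({-68/9, -10/9, -3/7, -8/25, 2}, Interval.Lopen(-4/3, 5*sqrt(7))), ProductSet(Interval(-68/9, -8/25), {-85/6, -87/8, -5/2, -4/3, 2/9, 20/3, 7*pi}))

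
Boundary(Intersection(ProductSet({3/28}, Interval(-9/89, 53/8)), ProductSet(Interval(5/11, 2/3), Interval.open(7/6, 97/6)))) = EmptySet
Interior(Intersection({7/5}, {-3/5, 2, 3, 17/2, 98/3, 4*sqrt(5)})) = EmptySet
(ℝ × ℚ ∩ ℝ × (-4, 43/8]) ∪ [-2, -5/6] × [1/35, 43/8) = (ℝ × (ℚ ∩ (-4, 43/8])) ∪ ([-2, -5/6] × [1/35, 43/8))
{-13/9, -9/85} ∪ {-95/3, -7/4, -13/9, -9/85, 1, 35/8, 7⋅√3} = {-95/3, -7/4, -13/9, -9/85, 1, 35/8, 7⋅√3}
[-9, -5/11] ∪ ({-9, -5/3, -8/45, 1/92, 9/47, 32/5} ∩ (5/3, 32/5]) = [-9, -5/11] ∪ {32/5}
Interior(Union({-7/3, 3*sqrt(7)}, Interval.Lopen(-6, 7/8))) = Interval.open(-6, 7/8)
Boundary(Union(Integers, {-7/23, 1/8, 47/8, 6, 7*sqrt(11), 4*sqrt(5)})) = Union({-7/23, 1/8, 47/8, 7*sqrt(11), 4*sqrt(5)}, Integers)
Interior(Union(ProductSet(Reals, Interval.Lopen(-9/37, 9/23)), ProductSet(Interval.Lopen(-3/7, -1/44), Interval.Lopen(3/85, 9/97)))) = ProductSet(Reals, Interval.open(-9/37, 9/23))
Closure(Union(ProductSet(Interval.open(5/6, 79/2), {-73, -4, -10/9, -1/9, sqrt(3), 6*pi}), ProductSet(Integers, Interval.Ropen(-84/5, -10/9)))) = Union(ProductSet(Integers, Interval(-84/5, -10/9)), ProductSet(Interval(5/6, 79/2), {-73, -4, -10/9, -1/9, sqrt(3), 6*pi}))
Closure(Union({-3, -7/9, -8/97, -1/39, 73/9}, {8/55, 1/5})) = {-3, -7/9, -8/97, -1/39, 8/55, 1/5, 73/9}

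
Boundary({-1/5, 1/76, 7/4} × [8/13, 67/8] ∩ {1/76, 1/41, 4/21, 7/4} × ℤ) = {1/76, 7/4} × {1, 2, …, 8}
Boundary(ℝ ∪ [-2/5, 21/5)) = ∅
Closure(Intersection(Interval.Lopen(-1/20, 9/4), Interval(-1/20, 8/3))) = Interval(-1/20, 9/4)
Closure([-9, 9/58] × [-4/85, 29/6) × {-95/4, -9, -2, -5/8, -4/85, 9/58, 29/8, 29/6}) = [-9, 9/58] × [-4/85, 29/6] × {-95/4, -9, -2, -5/8, -4/85, 9/58, 29/8, 29/6}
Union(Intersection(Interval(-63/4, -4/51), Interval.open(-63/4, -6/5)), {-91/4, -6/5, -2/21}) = Union({-91/4, -2/21}, Interval.Lopen(-63/4, -6/5))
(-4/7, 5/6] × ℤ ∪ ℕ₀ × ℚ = (ℕ₀ × ℚ) ∪ ((-4/7, 5/6] × ℤ)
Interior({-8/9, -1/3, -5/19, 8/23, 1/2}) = ∅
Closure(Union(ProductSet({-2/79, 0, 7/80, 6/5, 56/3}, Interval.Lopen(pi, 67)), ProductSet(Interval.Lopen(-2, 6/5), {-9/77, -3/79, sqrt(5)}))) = Union(ProductSet({-2/79, 0, 7/80, 6/5, 56/3}, Interval(pi, 67)), ProductSet(Interval(-2, 6/5), {-9/77, -3/79, sqrt(5)}))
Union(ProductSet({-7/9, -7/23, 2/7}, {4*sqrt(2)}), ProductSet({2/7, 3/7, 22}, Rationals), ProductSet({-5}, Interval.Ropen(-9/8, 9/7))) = Union(ProductSet({-5}, Interval.Ropen(-9/8, 9/7)), ProductSet({-7/9, -7/23, 2/7}, {4*sqrt(2)}), ProductSet({2/7, 3/7, 22}, Rationals))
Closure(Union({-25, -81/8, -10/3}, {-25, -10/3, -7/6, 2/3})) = {-25, -81/8, -10/3, -7/6, 2/3}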